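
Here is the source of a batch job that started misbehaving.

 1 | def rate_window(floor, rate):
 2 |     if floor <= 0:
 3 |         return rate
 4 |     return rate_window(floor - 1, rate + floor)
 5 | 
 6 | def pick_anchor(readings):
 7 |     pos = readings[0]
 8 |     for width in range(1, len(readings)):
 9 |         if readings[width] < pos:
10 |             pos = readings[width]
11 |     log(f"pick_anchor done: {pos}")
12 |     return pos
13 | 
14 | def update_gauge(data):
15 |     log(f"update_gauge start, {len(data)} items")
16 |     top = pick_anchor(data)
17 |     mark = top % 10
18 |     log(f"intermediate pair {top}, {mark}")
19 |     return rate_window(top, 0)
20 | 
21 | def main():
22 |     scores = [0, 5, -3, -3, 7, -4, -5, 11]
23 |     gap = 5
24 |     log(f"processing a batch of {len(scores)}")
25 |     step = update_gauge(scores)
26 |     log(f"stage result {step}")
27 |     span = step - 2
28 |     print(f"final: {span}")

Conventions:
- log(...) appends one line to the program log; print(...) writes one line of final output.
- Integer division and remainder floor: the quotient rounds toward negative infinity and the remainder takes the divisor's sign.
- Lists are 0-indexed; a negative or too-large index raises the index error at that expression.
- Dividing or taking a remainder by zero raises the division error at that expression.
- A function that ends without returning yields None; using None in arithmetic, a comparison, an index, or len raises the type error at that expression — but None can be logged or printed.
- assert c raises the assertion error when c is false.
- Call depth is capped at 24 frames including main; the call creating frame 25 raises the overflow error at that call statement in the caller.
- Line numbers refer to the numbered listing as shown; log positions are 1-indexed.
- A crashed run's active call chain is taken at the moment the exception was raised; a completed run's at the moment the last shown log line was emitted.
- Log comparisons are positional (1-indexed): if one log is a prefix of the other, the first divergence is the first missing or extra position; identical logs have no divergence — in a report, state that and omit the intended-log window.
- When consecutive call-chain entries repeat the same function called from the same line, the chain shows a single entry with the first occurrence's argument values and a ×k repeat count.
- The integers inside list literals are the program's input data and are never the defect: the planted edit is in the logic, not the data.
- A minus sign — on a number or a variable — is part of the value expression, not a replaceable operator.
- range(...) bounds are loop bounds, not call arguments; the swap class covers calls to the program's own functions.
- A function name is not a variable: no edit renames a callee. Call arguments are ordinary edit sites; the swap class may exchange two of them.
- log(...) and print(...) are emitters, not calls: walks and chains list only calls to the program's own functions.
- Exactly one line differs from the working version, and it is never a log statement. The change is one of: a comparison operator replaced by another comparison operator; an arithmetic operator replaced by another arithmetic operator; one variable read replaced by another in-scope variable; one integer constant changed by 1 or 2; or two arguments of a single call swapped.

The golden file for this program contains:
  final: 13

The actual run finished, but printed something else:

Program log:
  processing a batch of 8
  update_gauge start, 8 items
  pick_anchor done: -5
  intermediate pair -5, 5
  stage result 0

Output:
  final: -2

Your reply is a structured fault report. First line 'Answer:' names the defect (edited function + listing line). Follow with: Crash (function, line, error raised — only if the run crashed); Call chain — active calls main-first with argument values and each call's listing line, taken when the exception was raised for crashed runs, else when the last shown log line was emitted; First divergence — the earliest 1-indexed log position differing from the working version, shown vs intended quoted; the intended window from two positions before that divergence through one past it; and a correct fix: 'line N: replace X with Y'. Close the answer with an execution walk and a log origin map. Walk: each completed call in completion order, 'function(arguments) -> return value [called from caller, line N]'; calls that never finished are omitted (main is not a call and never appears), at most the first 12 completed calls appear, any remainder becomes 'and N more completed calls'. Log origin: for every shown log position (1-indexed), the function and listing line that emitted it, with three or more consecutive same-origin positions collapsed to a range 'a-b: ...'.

Answer: the defect is in update_gauge at line 19.
Key fact: Log line 5 is where behavior first shows: 'stage result 0' appears instead of 'stage result 15'.
Call chain: main.
First divergence: position 5 — the shown line 'stage result 0' should read 'stage result 15'.
Intended log window:
  3: pick_anchor done: -5
  4: intermediate pair -5, 5
  5: stage result 15
Execution walk:
  pick_anchor([0, 5, -3, -3, 7, -4, -5, 11]) -> -5  [called from update_gauge, line 16]
  rate_window(-5, 0) -> 0  [called from update_gauge, line 19]
  update_gauge([0, 5, -3, -3, 7, -4, -5, 11]) -> 0  [called from main, line 25]
Origin of each log line:
  1: emitted by main (line 24)
  2: emitted by update_gauge (line 15)
  3: emitted by pick_anchor (line 11)
  4: emitted by update_gauge (line 18)
  5: emitted by main (line 26)
A correct fix: line 19: replace `top` with `mark`.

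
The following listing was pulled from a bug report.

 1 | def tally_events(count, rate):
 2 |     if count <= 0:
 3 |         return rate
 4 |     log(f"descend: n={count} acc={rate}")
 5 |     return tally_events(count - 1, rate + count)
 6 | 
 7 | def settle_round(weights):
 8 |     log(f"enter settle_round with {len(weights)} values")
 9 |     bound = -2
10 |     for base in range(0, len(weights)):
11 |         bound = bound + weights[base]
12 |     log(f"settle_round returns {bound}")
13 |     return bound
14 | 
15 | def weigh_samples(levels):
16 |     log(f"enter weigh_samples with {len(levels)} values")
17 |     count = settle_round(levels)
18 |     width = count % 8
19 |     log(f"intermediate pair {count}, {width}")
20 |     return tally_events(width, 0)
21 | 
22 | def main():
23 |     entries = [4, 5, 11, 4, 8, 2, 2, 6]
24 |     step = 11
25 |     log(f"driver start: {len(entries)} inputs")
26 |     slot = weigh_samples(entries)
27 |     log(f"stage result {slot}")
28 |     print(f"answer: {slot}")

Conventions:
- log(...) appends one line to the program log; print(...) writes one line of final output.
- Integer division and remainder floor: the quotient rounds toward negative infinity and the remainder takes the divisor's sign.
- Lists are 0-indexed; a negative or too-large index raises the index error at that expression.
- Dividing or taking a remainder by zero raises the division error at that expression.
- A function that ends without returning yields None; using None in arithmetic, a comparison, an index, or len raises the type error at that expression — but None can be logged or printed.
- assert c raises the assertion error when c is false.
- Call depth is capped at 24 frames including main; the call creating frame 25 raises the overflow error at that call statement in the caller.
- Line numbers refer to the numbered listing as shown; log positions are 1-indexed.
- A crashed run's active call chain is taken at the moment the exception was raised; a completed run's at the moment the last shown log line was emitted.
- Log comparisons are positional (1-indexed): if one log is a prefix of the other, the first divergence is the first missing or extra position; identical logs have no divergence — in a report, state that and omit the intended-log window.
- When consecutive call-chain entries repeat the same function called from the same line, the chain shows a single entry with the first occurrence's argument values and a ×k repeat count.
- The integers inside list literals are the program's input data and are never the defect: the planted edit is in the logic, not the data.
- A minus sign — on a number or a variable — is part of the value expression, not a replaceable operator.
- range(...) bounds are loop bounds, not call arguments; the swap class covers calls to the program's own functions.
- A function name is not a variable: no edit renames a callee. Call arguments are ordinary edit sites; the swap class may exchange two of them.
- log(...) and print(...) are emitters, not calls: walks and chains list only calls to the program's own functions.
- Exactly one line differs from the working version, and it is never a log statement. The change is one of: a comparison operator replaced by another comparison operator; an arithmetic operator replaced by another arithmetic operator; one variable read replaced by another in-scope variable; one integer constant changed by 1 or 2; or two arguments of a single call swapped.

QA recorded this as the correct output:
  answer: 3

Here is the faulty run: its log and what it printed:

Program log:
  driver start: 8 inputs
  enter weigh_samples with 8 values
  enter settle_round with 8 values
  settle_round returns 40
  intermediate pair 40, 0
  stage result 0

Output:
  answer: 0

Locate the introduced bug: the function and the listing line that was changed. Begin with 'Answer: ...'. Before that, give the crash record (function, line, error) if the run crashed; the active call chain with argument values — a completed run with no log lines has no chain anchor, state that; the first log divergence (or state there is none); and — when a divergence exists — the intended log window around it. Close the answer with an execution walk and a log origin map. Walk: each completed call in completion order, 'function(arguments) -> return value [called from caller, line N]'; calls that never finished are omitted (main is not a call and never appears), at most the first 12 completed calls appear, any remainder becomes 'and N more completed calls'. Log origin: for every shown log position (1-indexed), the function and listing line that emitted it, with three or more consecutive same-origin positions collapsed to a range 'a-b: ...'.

Answer: the defect is in settle_round at line 9.
The tell: The earliest visible damage is log position 4 — 'settle_round returns 40' rather than the intended 'settle_round returns 42'.
Call chain: main.
First divergence: at position 4 the run shows 'settle_round returns 40' where the working version logs 'settle_round returns 42'.
Intended log window:
  2: enter weigh_samples with 8 values
  3: enter settle_round with 8 values
  4: settle_round returns 42
  5: intermediate pair 42, 2
Execution walk:
  settle_round([4, 5, 11, 4, 8, 2, 2, 6]) -> 40  [called from weigh_samples, line 17]
  tally_events(0, 0) -> 0  [called from weigh_samples, line 20]
  weigh_samples([4, 5, 11, 4, 8, 2, 2, 6]) -> 0  [called from main, line 26]
Log line origins:
  1: logged in main at line 25
  2: logged in weigh_samples at line 16
  3: logged in settle_round at line 8
  4: logged in settle_round at line 12
  5: logged in weigh_samples at line 19
  6: logged in main at line 27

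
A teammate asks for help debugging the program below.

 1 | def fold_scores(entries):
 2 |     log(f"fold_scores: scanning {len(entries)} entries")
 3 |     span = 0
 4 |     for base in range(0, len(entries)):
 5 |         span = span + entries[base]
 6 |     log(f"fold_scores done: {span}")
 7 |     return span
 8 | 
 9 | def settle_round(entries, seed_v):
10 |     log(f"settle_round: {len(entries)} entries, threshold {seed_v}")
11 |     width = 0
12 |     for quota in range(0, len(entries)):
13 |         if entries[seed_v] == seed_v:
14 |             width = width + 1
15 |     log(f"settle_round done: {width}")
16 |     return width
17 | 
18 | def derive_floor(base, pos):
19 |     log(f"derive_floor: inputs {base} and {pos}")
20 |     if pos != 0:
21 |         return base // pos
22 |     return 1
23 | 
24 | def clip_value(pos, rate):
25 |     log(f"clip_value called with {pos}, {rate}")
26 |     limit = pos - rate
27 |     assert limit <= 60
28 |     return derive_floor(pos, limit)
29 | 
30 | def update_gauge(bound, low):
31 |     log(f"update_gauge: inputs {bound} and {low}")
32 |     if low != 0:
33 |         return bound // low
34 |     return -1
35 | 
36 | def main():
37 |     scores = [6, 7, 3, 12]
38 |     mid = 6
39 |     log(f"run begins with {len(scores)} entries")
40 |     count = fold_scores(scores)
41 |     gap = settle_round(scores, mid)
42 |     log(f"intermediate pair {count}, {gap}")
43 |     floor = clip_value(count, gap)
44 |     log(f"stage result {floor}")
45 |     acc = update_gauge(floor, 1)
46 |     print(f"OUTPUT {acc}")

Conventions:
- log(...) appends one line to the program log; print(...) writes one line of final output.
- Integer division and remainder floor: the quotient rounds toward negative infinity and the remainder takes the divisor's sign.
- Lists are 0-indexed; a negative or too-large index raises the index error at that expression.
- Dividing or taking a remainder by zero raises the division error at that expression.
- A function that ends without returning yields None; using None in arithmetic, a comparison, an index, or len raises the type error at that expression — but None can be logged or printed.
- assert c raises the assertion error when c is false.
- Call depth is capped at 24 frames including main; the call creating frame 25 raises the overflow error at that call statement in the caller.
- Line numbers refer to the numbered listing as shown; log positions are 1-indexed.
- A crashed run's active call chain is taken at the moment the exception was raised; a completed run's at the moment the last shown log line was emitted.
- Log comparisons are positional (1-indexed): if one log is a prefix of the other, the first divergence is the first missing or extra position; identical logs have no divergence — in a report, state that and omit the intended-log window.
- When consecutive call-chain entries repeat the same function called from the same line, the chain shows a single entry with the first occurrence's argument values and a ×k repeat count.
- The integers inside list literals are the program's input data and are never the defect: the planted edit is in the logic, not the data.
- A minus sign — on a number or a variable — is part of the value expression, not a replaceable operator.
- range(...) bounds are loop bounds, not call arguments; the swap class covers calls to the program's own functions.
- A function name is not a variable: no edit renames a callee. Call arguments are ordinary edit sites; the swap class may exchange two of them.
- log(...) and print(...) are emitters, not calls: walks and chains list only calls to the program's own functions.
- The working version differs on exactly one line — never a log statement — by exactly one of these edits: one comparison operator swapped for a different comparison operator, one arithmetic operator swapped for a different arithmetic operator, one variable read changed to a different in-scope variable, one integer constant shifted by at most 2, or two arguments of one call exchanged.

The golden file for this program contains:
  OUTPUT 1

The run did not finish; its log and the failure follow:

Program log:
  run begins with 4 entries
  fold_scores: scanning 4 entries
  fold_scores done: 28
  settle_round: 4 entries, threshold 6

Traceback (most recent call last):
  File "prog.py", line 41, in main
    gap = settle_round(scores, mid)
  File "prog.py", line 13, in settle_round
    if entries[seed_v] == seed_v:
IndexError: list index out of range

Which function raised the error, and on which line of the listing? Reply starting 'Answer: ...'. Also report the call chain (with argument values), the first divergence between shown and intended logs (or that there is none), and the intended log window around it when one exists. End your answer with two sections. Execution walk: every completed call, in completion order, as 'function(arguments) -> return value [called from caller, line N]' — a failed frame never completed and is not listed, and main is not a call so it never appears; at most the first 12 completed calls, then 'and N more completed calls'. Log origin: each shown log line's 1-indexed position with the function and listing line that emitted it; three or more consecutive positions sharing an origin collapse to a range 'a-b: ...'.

Answer: the error was raised in settle_round, line 13.
Key fact: After 4 matching log lines the faulty run goes silent, while the working version continues with 'settle_round done: 1'.
Call chain: main -> settle_round([6, 7, 3, 12], 6) (called at line 41).
First divergence: position 5 — the faulty run's log ends after 4 lines; the working version continues with 'settle_round done: 1'.
Intended log window:
  3: fold_scores done: 28
  4: settle_round: 4 entries, threshold 6
  5: settle_round done: 1
  6: intermediate pair 28, 1
Execution walk:
  fold_scores([6, 7, 3, 12]) -> 28  [called from main, line 40]
Log line origins:
  1: from main, line 39
  2: from fold_scores, line 2
  3: from fold_scores, line 6
  4: from settle_round, line 10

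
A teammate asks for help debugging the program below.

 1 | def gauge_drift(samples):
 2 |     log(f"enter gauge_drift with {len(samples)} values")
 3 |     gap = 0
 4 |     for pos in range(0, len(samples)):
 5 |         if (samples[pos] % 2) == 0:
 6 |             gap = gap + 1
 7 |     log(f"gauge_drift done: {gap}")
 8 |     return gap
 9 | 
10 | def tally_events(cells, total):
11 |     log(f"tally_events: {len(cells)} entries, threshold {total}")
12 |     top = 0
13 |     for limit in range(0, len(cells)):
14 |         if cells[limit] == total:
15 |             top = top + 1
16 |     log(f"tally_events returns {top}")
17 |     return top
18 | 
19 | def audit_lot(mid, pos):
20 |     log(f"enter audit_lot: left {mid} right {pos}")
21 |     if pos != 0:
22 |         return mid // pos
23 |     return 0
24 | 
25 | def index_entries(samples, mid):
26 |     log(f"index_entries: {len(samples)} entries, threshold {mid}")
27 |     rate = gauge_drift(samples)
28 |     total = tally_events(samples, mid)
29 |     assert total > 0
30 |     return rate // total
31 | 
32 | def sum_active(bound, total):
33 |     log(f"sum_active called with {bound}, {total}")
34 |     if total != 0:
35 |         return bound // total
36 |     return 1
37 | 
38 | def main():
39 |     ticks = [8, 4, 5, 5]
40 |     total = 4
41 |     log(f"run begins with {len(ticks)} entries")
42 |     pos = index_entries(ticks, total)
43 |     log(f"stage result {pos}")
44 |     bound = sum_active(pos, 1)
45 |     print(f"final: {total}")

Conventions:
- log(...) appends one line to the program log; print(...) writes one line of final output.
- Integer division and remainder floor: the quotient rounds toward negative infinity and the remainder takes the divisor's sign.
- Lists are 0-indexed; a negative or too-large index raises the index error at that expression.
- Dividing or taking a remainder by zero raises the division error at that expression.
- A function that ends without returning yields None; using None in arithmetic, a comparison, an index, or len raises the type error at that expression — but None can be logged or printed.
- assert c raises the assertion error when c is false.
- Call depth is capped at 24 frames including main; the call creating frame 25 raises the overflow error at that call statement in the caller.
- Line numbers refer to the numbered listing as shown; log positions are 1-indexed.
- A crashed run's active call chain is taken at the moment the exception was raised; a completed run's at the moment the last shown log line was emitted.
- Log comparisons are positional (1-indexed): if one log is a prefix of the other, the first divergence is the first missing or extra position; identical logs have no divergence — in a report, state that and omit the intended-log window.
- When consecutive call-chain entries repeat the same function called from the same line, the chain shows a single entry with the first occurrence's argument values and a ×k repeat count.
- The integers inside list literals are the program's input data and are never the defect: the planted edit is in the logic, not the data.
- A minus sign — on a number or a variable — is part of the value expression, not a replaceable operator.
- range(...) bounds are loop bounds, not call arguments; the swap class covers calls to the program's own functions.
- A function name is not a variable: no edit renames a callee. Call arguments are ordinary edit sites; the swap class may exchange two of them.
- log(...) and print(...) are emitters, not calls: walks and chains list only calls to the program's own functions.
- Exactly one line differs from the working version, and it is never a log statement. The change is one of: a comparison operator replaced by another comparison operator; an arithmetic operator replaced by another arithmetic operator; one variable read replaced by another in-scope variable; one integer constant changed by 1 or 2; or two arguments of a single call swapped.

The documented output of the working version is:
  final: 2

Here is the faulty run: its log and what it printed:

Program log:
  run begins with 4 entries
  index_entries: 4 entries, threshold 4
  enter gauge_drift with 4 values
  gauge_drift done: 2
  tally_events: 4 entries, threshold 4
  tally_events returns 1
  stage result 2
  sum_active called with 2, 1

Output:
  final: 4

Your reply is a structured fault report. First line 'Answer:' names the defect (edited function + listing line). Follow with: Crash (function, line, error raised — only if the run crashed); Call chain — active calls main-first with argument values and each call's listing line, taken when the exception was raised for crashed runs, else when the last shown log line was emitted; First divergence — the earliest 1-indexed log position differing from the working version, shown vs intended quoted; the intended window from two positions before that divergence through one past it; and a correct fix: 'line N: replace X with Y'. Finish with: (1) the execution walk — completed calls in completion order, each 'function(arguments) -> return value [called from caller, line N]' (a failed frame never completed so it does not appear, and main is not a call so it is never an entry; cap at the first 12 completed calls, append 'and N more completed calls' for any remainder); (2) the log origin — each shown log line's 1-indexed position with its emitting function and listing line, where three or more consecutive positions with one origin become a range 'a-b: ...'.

Answer: the defect is in main at line 45.
Key observation: The two runs log identically and part ways only at the printed values.
Call chain: main -> sum_active(2, 1) (called at line 44).
First divergence: none — the logs agree in full.
Execution walk:
  gauge_drift([8, 4, 5, 5]) -> 2  [called from index_entries, line 27]
  tally_events([8, 4, 5, 5], 4) -> 1  [called from index_entries, line 28]
  index_entries([8, 4, 5, 5], 4) -> 2  [called from main, line 42]
  sum_active(2, 1) -> 2  [called from main, line 44]
Log line origins:
  1: logged in main at line 41
  2: logged in index_entries at line 26
  3: logged in gauge_drift at line 2
  4: logged in gauge_drift at line 7
  5: logged in tally_events at line 11
  6: logged in tally_events at line 16
  7: logged in main at line 43
  8: logged in sum_active at line 33
A correct fix: line 45: replace `total` with `bound`.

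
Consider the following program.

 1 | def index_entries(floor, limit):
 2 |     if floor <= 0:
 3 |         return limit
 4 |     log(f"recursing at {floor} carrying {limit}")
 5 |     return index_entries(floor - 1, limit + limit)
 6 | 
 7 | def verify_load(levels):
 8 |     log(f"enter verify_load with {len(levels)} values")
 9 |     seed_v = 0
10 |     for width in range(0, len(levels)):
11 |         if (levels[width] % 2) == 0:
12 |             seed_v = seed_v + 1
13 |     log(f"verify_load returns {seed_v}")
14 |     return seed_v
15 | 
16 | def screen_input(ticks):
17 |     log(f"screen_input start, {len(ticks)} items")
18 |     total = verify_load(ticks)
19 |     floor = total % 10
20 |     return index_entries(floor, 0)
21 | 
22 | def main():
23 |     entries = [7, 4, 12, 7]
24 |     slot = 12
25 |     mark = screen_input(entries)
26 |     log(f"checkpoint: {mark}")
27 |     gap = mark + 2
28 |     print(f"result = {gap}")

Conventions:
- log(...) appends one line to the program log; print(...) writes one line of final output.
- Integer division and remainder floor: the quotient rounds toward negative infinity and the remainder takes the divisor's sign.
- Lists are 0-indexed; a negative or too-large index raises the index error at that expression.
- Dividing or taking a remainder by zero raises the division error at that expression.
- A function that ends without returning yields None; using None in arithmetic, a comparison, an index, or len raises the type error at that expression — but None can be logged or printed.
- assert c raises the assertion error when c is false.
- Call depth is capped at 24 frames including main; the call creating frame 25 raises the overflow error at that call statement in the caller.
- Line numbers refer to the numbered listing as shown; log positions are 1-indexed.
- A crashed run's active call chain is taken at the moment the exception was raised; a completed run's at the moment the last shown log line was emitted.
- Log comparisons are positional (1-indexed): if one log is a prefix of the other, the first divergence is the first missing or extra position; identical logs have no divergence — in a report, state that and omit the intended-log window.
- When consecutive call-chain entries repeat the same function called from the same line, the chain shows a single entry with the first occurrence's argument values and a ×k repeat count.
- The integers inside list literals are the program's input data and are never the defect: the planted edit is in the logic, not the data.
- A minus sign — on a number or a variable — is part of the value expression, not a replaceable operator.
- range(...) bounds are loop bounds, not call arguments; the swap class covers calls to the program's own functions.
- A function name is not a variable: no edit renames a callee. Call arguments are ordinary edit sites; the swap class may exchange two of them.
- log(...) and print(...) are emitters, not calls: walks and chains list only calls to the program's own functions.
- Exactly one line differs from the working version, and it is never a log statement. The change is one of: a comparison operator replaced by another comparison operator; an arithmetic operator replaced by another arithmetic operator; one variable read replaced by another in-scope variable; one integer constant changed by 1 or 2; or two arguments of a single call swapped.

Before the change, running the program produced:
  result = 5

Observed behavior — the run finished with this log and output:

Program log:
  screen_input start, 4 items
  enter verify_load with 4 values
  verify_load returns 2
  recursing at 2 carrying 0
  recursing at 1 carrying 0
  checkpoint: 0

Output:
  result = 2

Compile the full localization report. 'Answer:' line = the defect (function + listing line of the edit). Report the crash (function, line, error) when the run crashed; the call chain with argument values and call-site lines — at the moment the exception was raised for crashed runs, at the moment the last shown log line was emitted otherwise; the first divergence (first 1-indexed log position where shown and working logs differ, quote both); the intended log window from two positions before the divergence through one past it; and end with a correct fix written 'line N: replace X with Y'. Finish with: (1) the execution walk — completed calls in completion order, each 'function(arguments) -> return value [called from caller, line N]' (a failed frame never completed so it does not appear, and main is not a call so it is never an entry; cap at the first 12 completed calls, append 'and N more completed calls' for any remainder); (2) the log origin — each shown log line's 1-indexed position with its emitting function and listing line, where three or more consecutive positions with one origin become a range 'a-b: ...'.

Answer: the defect is in index_entries at line 5.
The tell: Log line 5 is where behavior first shows: 'recursing at 1 carrying 0' appears instead of 'recursing at 1 carrying 2'.
Call chain: main.
First divergence: position 5 — the shown line 'recursing at 1 carrying 0' should read 'recursing at 1 carrying 2'.
Intended log window:
  3: verify_load returns 2
  4: recursing at 2 carrying 0
  5: recursing at 1 carrying 2
  6: checkpoint: 3
Execution walk:
  verify_load([7, 4, 12, 7]) -> 2  [called from screen_input, line 18]
  index_entries(0, 0) -> 0  [called from index_entries, line 5]
  index_entries(1, 0) -> 0  [called from index_entries, line 5]
  index_entries(2, 0) -> 0  [called from screen_input, line 20]
  screen_input([7, 4, 12, 7]) -> 0  [called from main, line 25]
Log origin:
  1: logged in screen_input at line 17
  2: logged in verify_load at line 8
  3: logged in verify_load at line 13
  4: logged in index_entries at line 4
  5: logged in index_entries at line 4
  6: logged in main at line 26
A correct fix: line 5: replace `limit + limit` with `limit + floor`.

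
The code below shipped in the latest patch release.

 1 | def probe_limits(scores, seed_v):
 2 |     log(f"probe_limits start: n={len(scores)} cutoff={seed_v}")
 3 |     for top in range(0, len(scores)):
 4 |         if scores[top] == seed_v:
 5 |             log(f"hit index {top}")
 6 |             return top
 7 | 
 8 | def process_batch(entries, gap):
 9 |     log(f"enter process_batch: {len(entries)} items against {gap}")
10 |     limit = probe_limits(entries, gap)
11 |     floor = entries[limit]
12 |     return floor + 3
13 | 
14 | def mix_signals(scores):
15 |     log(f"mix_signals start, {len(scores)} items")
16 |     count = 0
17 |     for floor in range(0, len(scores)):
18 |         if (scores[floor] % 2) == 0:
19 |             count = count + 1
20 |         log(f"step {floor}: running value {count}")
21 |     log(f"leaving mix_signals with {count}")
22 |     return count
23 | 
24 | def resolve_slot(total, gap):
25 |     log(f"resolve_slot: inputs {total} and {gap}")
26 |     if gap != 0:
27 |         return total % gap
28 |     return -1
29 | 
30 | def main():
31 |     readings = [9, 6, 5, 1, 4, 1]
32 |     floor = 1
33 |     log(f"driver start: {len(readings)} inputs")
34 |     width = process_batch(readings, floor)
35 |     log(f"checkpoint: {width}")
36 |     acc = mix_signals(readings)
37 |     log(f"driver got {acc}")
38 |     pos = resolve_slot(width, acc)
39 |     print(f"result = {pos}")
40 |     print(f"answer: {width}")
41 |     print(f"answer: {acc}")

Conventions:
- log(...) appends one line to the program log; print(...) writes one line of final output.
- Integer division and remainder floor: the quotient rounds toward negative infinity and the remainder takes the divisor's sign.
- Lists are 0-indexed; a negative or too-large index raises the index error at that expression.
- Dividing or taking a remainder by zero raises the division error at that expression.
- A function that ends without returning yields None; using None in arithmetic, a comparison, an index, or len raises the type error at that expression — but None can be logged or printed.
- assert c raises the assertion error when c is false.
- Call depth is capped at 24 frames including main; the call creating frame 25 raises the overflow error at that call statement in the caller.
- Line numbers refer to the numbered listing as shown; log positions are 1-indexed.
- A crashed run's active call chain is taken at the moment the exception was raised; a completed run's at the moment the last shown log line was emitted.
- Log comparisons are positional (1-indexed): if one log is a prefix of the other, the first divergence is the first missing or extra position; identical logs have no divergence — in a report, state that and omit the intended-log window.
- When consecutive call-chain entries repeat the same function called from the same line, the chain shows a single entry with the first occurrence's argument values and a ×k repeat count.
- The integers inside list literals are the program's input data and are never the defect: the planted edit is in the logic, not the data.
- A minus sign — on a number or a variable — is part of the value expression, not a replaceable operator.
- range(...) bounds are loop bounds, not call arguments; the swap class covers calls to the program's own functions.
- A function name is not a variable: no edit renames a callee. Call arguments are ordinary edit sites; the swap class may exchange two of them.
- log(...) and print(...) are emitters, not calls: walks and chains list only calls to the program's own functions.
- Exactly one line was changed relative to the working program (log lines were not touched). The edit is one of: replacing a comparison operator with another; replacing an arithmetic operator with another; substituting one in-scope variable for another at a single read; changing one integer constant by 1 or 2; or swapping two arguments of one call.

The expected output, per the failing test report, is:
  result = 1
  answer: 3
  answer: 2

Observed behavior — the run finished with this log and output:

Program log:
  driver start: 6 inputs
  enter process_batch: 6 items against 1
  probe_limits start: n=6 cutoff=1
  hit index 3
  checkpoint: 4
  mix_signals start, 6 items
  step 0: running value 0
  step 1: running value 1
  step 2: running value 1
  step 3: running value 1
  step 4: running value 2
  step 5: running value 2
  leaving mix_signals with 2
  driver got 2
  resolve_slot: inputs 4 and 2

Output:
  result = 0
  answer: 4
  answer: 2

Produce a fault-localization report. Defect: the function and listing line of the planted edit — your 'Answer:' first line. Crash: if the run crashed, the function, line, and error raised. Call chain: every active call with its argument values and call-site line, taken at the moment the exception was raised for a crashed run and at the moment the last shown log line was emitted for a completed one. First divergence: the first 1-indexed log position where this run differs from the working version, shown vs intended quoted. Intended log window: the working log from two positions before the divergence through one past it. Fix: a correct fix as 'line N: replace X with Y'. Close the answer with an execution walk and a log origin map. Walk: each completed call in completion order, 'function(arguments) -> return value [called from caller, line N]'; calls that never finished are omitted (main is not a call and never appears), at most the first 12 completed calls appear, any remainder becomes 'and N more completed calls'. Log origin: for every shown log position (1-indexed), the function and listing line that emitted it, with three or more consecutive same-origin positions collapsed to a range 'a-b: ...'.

Answer: the defect is in process_batch at line 12.
Core observation: At log position 5 the runs split — shown 'checkpoint: 4', but the working version logs 'checkpoint: 3'.
Call chain: main -> resolve_slot(4, 2) (called at line 38).
First divergence: position 5; shown 'checkpoint: 4' vs intended 'checkpoint: 3'.
Intended log window:
  3: probe_limits start: n=6 cutoff=1
  4: hit index 3
  5: checkpoint: 3
  6: mix_signals start, 6 items
Execution walk:
  probe_limits([9, 6, 5, 1, 4, 1], 1) -> 3  [called from process_batch, line 10]
  process_batch([9, 6, 5, 1, 4, 1], 1) -> 4  [called from main, line 34]
  mix_signals([9, 6, 5, 1, 4, 1]) -> 2  [called from main, line 36]
  resolve_slot(4, 2) -> 0  [called from main, line 38]
Log origin:
  1: emitted by main (line 33)
  2: emitted by process_batch (line 9)
  3: emitted by probe_limits (line 2)
  4: emitted by probe_limits (line 5)
  5: emitted by main (line 35)
  6: emitted by mix_signals (line 15)
  7-12: emitted by mix_signals (line 20)
  13: emitted by mix_signals (line 21)
  14: emitted by main (line 37)
  15: emitted by resolve_slot (line 25)
A correct fix: line 12: replace `+` with `*`.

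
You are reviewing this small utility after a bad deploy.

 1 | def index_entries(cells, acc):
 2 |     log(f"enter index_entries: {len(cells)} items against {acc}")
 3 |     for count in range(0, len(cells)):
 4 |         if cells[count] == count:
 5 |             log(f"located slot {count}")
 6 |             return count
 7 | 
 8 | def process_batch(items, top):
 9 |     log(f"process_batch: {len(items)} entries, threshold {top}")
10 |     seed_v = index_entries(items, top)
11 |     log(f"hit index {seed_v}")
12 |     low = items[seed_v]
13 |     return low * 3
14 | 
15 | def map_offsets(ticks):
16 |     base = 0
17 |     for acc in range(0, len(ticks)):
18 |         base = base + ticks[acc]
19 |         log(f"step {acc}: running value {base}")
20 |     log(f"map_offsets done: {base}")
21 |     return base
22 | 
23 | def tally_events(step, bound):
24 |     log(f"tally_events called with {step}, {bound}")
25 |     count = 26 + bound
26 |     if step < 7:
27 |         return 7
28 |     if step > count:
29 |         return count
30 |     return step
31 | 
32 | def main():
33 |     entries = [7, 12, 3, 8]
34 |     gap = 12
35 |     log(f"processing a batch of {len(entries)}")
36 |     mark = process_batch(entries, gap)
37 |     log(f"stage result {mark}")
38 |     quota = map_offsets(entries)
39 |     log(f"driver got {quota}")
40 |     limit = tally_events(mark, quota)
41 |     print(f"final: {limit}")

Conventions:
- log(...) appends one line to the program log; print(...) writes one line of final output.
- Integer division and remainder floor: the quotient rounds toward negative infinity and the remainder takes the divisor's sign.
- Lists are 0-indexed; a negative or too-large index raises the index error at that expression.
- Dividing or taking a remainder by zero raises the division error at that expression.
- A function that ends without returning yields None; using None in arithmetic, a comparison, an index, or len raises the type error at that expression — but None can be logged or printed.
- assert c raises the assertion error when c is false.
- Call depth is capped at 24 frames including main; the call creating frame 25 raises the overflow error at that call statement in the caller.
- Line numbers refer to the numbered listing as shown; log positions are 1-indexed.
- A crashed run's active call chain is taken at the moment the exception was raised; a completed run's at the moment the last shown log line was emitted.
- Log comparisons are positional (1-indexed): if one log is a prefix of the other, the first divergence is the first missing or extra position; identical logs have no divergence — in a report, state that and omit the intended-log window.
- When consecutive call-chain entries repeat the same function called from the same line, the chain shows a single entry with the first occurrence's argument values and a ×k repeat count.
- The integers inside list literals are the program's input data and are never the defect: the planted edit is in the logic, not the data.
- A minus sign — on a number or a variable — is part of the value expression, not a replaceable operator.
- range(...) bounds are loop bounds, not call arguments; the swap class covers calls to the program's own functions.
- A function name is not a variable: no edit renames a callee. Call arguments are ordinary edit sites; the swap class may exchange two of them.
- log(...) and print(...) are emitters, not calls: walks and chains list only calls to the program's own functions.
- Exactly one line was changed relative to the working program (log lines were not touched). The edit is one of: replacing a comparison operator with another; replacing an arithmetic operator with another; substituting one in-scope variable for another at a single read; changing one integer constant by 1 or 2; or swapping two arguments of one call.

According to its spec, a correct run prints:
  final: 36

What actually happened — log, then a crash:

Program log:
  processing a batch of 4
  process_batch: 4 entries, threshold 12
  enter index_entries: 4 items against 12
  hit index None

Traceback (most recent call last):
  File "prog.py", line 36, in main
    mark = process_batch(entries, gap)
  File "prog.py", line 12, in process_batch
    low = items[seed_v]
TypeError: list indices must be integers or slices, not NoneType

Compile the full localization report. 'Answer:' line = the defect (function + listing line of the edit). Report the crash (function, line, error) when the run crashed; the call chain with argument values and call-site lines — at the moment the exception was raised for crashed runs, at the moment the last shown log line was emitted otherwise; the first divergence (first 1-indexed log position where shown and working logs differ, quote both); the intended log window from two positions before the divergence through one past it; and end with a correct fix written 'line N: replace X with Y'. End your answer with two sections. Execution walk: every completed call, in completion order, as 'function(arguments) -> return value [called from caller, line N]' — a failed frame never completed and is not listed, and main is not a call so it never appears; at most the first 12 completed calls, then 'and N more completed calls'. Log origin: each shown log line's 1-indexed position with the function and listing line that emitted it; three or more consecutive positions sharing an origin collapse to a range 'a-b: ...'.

Answer: the defect is in index_entries at line 4.
Core observation: Log line 4 is where behavior first shows: 'hit index None' appears instead of 'located slot 1'.
Crash: process_batch, line 12, TypeError.
Call chain: main -> process_batch([7, 12, 3, 8], 12) (called at line 36).
First divergence: at position 4 the run shows 'hit index None' where the working version logs 'located slot 1'.
Intended log window:
  2: process_batch: 4 entries, threshold 12
  3: enter index_entries: 4 items against 12
  4: located slot 1
  5: hit index 1
Execution walk:
  index_entries([7, 12, 3, 8], 12) -> None  [called from process_batch, line 10]
Log origins:
  1 — main, line 35
  2 — process_batch, line 9
  3 — index_entries, line 2
  4 — process_batch, line 11
A correct fix: line 4: replace `cells[count] == count` with `cells[count] == acc`.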